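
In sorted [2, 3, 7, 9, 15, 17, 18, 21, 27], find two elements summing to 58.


Two pointers: lo=0, hi=8
No pair sums to 58


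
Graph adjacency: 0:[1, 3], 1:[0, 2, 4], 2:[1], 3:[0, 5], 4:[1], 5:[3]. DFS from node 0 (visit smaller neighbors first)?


DFS stack-based: start with [0]
Visit order: [0, 1, 2, 4, 3, 5]


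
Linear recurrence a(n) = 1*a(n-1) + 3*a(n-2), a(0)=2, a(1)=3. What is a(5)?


Build bottom-up:
...a(3)=18, a(4)=45, a(5)=1*45+3*18=99


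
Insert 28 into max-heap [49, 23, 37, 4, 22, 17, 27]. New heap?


Append 28: [49, 23, 37, 4, 22, 17, 27, 28]
Bubble up: swap idx 7(28) with idx 3(4); swap idx 3(28) with idx 1(23)
Result: [49, 28, 37, 23, 22, 17, 27, 4]


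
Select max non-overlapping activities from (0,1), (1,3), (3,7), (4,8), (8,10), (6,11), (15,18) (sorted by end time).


Greedy: pick earliest-ending, then skip overlaps.
Selected (5 activities): [(0, 1), (1, 3), (3, 7), (8, 10), (15, 18)]


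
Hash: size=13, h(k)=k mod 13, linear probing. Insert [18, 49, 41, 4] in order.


Insertions: 18->slot 5; 49->slot 10; 41->slot 2; 4->slot 4
Table: [None, None, 41, None, 4, 18, None, None, None, None, 49, None, None]


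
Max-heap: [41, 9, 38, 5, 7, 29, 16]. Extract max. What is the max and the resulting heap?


Max = 41
Replace root with last, heapify down
Resulting heap: [38, 9, 29, 5, 7, 16]


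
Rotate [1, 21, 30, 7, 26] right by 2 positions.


Right rotate by 2: [7, 26, 1, 21, 30]


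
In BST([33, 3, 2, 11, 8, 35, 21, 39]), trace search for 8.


BST root = 33
Search for 8: compare at each node
Path: [33, 3, 11, 8]


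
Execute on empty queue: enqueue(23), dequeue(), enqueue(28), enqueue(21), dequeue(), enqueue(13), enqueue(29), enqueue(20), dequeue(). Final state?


enqueue(23) -> [23]
dequeue() returns 23 -> []
enqueue(28) -> [28]
enqueue(21) -> [28, 21]
dequeue() returns 28 -> [21]
enqueue(13) -> [21, 13]
enqueue(29) -> [21, 13, 29]
enqueue(20) -> [21, 13, 29, 20]
dequeue() returns 21 -> [13, 29, 20]
Final queue (front to back): [13, 29, 20]


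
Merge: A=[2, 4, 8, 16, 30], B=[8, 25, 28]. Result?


Compare heads, take smaller each step.
Merged: [2, 4, 8, 8, 16, 25, 28, 30]


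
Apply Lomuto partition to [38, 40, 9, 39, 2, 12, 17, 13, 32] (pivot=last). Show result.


Elements <= 32 go left of pivot.
Result: [9, 2, 12, 17, 13, 32, 39, 40, 38], pivot at index 5


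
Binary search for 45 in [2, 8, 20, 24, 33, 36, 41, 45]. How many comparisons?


Search for 45:
[0,7] mid=3 arr[3]=24
[4,7] mid=5 arr[5]=36
[6,7] mid=6 arr[6]=41
[7,7] mid=7 arr[7]=45
Total: 4 comparisons


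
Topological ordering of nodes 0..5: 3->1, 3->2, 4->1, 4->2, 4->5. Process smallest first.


Kahn's algorithm, process smallest node first
Order: [0, 3, 4, 1, 2, 5]


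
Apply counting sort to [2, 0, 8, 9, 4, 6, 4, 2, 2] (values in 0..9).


Count array: [1, 0, 3, 0, 2, 0, 1, 0, 1, 1]
Reconstruct: [0, 2, 2, 2, 4, 4, 6, 8, 9]


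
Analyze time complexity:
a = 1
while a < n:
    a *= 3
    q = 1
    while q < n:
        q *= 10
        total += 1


Per nesting level: O(log n) * O(log n) = O((log n)^2)
Complexity: O((log n)^2)


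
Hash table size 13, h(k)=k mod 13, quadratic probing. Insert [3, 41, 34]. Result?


Insertions: 3->slot 3; 41->slot 2; 34->slot 8
Table: [None, None, 41, 3, None, None, None, None, 34, None, None, None, None]


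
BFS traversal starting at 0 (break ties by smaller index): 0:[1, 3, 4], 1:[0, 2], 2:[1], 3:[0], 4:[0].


BFS queue: start with [0]
Visit order: [0, 1, 3, 4, 2]


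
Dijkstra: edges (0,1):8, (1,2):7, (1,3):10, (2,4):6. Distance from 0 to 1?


Dijkstra from 0:
Distances: {0: 0, 1: 8, 2: 15, 3: 18, 4: 21}
Shortest distance to 1 = 8, path = [0, 1]


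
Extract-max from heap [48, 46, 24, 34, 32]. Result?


Max = 48
Replace root with last, heapify down
Resulting heap: [46, 34, 24, 32]


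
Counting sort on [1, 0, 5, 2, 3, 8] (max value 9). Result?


Count array: [1, 1, 1, 1, 0, 1, 0, 0, 1, 0]
Reconstruct: [0, 1, 2, 3, 5, 8]


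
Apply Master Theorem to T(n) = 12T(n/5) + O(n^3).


a=12, b=5, c=3. log_5(12)=1.544 < c=3. Case 3: O(n^c) = O(n^3)
Complexity: O(n^3)


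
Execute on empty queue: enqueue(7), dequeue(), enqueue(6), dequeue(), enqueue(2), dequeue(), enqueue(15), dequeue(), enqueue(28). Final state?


enqueue(7) -> [7]
dequeue() returns 7 -> []
enqueue(6) -> [6]
dequeue() returns 6 -> []
enqueue(2) -> [2]
dequeue() returns 2 -> []
enqueue(15) -> [15]
dequeue() returns 15 -> []
enqueue(28) -> [28]
Final queue (front to back): [28]


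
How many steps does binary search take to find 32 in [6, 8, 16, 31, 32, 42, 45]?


Search for 32:
[0,6] mid=3 arr[3]=31
[4,6] mid=5 arr[5]=42
[4,4] mid=4 arr[4]=32
Total: 3 comparisons


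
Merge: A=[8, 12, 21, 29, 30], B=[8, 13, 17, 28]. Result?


Compare heads, take smaller each step.
Merged: [8, 8, 12, 13, 17, 21, 28, 29, 30]


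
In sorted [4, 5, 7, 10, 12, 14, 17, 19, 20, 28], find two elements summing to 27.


Two pointers: lo=0, hi=9
Found pair: (7, 20) summing to 27


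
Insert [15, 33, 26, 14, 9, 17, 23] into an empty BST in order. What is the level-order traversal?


Root = 15; build tree by BST insertion.
Level-Order traversal: [15, 14, 33, 9, 26, 17, 23]


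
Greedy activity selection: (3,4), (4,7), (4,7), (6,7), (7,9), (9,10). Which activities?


Greedy: pick earliest-ending, then skip overlaps.
Selected (4 activities): [(3, 4), (4, 7), (7, 9), (9, 10)]


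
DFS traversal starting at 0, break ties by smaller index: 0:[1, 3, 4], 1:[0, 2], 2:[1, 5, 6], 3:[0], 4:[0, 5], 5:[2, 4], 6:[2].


DFS stack-based: start with [0]
Visit order: [0, 1, 2, 5, 4, 6, 3]


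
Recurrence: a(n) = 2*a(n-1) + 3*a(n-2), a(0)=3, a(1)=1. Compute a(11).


Build bottom-up:
...a(9)=19681, a(10)=59051, a(11)=2*59051+3*19681=177145


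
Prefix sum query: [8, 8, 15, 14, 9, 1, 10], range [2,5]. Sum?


Prefix sums: [0, 8, 16, 31, 45, 54, 55, 65]
Sum[2..5] = prefix[6] - prefix[2] = 55 - 16 = 39


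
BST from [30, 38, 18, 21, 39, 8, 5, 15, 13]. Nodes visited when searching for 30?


BST root = 30
Search for 30: compare at each node
Path: [30]


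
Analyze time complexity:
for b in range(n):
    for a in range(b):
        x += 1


Per nesting level: O(n) * O(n) [triangular over b] = O(n^2)
Complexity: O(n^2)


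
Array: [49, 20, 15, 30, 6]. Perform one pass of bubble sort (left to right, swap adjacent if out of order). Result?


After one pass: [20, 15, 30, 6, 49]


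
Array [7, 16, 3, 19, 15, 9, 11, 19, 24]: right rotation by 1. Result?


Right rotate by 1: [24, 7, 16, 3, 19, 15, 9, 11, 19]


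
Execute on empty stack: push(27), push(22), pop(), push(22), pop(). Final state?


push(27) -> [27]
push(22) -> [27, 22]
pop() returns 22 -> [27]
push(22) -> [27, 22]
pop() returns 22 -> [27]
Final stack (bottom to top): [27]


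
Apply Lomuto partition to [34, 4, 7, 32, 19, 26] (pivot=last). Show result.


Elements <= 26 go left of pivot.
Result: [4, 7, 19, 26, 34, 32], pivot at index 3


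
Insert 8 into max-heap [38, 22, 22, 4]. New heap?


Append 8: [38, 22, 22, 4, 8]
Bubble up: no swaps needed
Result: [38, 22, 22, 4, 8]


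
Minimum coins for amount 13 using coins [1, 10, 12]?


dp[0]=0; dp[i]=1+min(dp[i-c] for c in coins)
...dp[8]=8, dp[9]=9, dp[10]=1, dp[11]=2, dp[12]=1, dp[13]=2
Minimum coins for 13 = 2


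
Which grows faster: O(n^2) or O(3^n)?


quadratic grows slower than exponential (base 3)
O(n^2) is asymptotically smaller; O(3^n) grows faster


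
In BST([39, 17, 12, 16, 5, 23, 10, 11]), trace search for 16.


BST root = 39
Search for 16: compare at each node
Path: [39, 17, 12, 16]


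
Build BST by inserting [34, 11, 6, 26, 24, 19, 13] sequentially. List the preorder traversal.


Root = 34; build tree by BST insertion.
Preorder traversal: [34, 11, 6, 26, 24, 19, 13]


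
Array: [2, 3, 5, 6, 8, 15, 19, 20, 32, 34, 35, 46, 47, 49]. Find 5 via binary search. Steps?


Search for 5:
[0,13] mid=6 arr[6]=19
[0,5] mid=2 arr[2]=5
Total: 2 comparisons


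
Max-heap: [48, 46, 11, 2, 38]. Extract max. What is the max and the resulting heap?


Max = 48
Replace root with last, heapify down
Resulting heap: [46, 38, 11, 2]


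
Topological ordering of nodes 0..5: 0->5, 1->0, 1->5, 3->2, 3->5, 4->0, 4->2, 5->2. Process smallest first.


Kahn's algorithm, process smallest node first
Order: [1, 3, 4, 0, 5, 2]


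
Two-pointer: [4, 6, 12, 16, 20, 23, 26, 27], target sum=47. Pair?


Two pointers: lo=0, hi=7
Found pair: (20, 27) summing to 47


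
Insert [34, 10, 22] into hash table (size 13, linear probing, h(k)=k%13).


Insertions: 34->slot 8; 10->slot 10; 22->slot 9
Table: [None, None, None, None, None, None, None, None, 34, 22, 10, None, None]


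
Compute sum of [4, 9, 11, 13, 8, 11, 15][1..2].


Prefix sums: [0, 4, 13, 24, 37, 45, 56, 71]
Sum[1..2] = prefix[3] - prefix[1] = 24 - 4 = 20


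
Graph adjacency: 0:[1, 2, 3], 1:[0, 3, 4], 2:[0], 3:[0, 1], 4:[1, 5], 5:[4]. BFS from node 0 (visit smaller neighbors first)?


BFS queue: start with [0]
Visit order: [0, 1, 2, 3, 4, 5]


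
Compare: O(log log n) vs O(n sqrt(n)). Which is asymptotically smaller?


double-logarithmic grows slower than n^1.5
O(log log n) is asymptotically smaller; O(n sqrt(n)) grows faster


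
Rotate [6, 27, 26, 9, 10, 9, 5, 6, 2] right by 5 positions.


Right rotate by 5: [10, 9, 5, 6, 2, 6, 27, 26, 9]


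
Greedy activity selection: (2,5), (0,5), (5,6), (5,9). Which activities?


Greedy: pick earliest-ending, then skip overlaps.
Selected (2 activities): [(2, 5), (5, 6)]


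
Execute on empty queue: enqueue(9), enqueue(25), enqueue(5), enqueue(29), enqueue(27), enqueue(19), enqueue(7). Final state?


enqueue(9) -> [9]
enqueue(25) -> [9, 25]
enqueue(5) -> [9, 25, 5]
enqueue(29) -> [9, 25, 5, 29]
enqueue(27) -> [9, 25, 5, 29, 27]
enqueue(19) -> [9, 25, 5, 29, 27, 19]
enqueue(7) -> [9, 25, 5, 29, 27, 19, 7]
Final queue (front to back): [9, 25, 5, 29, 27, 19, 7]


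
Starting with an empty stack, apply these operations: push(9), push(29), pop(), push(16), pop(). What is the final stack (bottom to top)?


push(9) -> [9]
push(29) -> [9, 29]
pop() returns 29 -> [9]
push(16) -> [9, 16]
pop() returns 16 -> [9]
Final stack (bottom to top): [9]


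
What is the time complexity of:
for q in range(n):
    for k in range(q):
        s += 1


Per nesting level: O(n) * O(n) [triangular over q] = O(n^2)
Complexity: O(n^2)


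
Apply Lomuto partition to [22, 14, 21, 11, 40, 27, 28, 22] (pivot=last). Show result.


Elements <= 22 go left of pivot.
Result: [22, 14, 21, 11, 22, 27, 28, 40], pivot at index 4


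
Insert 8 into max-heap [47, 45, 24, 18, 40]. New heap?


Append 8: [47, 45, 24, 18, 40, 8]
Bubble up: no swaps needed
Result: [47, 45, 24, 18, 40, 8]


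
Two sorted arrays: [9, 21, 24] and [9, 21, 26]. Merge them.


Compare heads, take smaller each step.
Merged: [9, 9, 21, 21, 24, 26]


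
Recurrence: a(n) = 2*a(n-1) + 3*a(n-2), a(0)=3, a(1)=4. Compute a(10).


Build bottom-up:
...a(8)=11483, a(9)=34444, a(10)=2*34444+3*11483=103337


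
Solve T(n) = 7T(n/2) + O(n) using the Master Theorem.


a=7, b=2, c=1. log_2(7)=2.807 > c=1. Case 1: O(n^log_b(a)) = O(n^2.807)
Complexity: O(n^2.807)


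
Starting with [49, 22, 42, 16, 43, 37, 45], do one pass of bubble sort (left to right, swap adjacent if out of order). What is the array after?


After one pass: [22, 42, 16, 43, 37, 45, 49]


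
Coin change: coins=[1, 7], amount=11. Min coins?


dp[0]=0; dp[i]=1+min(dp[i-c] for c in coins)
...dp[6]=6, dp[7]=1, dp[8]=2, dp[9]=3, dp[10]=4, dp[11]=5
Minimum coins for 11 = 5


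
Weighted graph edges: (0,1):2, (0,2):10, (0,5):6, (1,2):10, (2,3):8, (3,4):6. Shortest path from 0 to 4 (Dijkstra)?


Dijkstra from 0:
Distances: {0: 0, 1: 2, 2: 10, 3: 18, 4: 24, 5: 6}
Shortest distance to 4 = 24, path = [0, 2, 3, 4]


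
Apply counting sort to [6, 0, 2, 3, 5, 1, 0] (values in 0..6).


Count array: [2, 1, 1, 1, 0, 1, 1]
Reconstruct: [0, 0, 1, 2, 3, 5, 6]


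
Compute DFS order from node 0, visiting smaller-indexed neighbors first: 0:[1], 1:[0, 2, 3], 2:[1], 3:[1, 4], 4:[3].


DFS stack-based: start with [0]
Visit order: [0, 1, 2, 3, 4]


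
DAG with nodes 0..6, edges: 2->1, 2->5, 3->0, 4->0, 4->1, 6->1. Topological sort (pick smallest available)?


Kahn's algorithm, process smallest node first
Order: [2, 3, 4, 0, 5, 6, 1]


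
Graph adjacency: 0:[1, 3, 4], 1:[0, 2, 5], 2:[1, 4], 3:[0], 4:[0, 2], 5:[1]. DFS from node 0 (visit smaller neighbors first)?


DFS stack-based: start with [0]
Visit order: [0, 1, 2, 4, 5, 3]


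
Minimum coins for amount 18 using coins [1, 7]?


dp[0]=0; dp[i]=1+min(dp[i-c] for c in coins)
...dp[13]=7, dp[14]=2, dp[15]=3, dp[16]=4, dp[17]=5, dp[18]=6
Minimum coins for 18 = 6


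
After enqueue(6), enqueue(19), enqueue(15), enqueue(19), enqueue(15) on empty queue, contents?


enqueue(6) -> [6]
enqueue(19) -> [6, 19]
enqueue(15) -> [6, 19, 15]
enqueue(19) -> [6, 19, 15, 19]
enqueue(15) -> [6, 19, 15, 19, 15]
Final queue (front to back): [6, 19, 15, 19, 15]


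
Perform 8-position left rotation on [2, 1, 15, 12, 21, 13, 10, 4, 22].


Left rotate by 8: [22, 2, 1, 15, 12, 21, 13, 10, 4]


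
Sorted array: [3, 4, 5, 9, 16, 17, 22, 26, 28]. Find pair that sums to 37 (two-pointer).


Two pointers: lo=0, hi=8
Found pair: (9, 28) summing to 37


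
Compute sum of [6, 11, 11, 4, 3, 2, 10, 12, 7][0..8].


Prefix sums: [0, 6, 17, 28, 32, 35, 37, 47, 59, 66]
Sum[0..8] = prefix[9] - prefix[0] = 66 - 0 = 66


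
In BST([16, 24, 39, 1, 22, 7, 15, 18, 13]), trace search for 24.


BST root = 16
Search for 24: compare at each node
Path: [16, 24]


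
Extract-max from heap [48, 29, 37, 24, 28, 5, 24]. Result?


Max = 48
Replace root with last, heapify down
Resulting heap: [37, 29, 24, 24, 28, 5]


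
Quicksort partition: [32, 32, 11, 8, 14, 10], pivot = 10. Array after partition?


Elements <= 10 go left of pivot.
Result: [8, 10, 11, 32, 14, 32], pivot at index 1


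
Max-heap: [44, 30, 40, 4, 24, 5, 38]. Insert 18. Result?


Append 18: [44, 30, 40, 4, 24, 5, 38, 18]
Bubble up: swap idx 7(18) with idx 3(4)
Result: [44, 30, 40, 18, 24, 5, 38, 4]


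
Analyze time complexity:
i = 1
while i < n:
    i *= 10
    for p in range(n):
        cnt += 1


Per nesting level: O(log n) * O(n) = O(n log n)
Complexity: O(n log n)


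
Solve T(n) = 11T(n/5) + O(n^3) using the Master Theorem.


a=11, b=5, c=3. log_5(11)=1.490 < c=3. Case 3: O(n^c) = O(n^3)
Complexity: O(n^3)


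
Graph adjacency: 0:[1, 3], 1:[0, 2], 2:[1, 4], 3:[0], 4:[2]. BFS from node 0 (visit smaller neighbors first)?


BFS queue: start with [0]
Visit order: [0, 1, 3, 2, 4]


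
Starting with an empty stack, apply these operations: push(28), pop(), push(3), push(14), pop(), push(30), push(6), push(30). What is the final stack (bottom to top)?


push(28) -> [28]
pop() returns 28 -> []
push(3) -> [3]
push(14) -> [3, 14]
pop() returns 14 -> [3]
push(30) -> [3, 30]
push(6) -> [3, 30, 6]
push(30) -> [3, 30, 6, 30]
Final stack (bottom to top): [3, 30, 6, 30]


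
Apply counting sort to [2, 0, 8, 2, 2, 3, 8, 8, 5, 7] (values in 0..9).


Count array: [1, 0, 3, 1, 0, 1, 0, 1, 3, 0]
Reconstruct: [0, 2, 2, 2, 3, 5, 7, 8, 8, 8]


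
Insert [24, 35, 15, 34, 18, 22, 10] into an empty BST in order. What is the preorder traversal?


Root = 24; build tree by BST insertion.
Preorder traversal: [24, 15, 10, 18, 22, 35, 34]


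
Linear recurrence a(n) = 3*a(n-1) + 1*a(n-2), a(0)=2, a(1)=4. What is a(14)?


Build bottom-up:
...a(12)=2152082, a(13)=7107844, a(14)=3*7107844+1*2152082=23475614


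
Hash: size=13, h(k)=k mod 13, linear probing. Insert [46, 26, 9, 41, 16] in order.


Insertions: 46->slot 7; 26->slot 0; 9->slot 9; 41->slot 2; 16->slot 3
Table: [26, None, 41, 16, None, None, None, 46, None, 9, None, None, None]


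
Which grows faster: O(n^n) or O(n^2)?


quadratic grows slower than n^n
O(n^2) is asymptotically smaller; O(n^n) grows faster


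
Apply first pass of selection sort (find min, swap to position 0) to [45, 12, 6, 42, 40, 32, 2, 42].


After one pass: [2, 12, 6, 42, 40, 32, 45, 42]


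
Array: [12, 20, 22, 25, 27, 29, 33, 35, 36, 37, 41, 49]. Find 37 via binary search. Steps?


Search for 37:
[0,11] mid=5 arr[5]=29
[6,11] mid=8 arr[8]=36
[9,11] mid=10 arr[10]=41
[9,9] mid=9 arr[9]=37
Total: 4 comparisons


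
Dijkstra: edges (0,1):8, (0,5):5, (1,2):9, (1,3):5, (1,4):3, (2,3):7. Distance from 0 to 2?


Dijkstra from 0:
Distances: {0: 0, 1: 8, 2: 17, 3: 13, 4: 11, 5: 5}
Shortest distance to 2 = 17, path = [0, 1, 2]


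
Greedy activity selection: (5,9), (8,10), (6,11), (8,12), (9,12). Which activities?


Greedy: pick earliest-ending, then skip overlaps.
Selected (2 activities): [(5, 9), (9, 12)]


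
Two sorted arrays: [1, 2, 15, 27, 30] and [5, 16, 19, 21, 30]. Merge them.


Compare heads, take smaller each step.
Merged: [1, 2, 5, 15, 16, 19, 21, 27, 30, 30]


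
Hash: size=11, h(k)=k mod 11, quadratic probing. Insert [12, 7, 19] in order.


Insertions: 12->slot 1; 7->slot 7; 19->slot 8
Table: [None, 12, None, None, None, None, None, 7, 19, None, None]


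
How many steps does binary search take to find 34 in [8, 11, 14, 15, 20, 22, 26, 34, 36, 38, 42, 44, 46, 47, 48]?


Search for 34:
[0,14] mid=7 arr[7]=34
Total: 1 comparisons


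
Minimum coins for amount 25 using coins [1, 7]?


dp[0]=0; dp[i]=1+min(dp[i-c] for c in coins)
...dp[20]=8, dp[21]=3, dp[22]=4, dp[23]=5, dp[24]=6, dp[25]=7
Minimum coins for 25 = 7


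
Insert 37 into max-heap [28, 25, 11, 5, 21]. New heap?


Append 37: [28, 25, 11, 5, 21, 37]
Bubble up: swap idx 5(37) with idx 2(11); swap idx 2(37) with idx 0(28)
Result: [37, 25, 28, 5, 21, 11]


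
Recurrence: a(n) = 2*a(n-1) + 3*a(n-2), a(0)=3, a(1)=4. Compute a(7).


Build bottom-up:
...a(5)=424, a(6)=1277, a(7)=2*1277+3*424=3826


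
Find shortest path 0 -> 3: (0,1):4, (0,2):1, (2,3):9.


Dijkstra from 0:
Distances: {0: 0, 1: 4, 2: 1, 3: 10}
Shortest distance to 3 = 10, path = [0, 2, 3]


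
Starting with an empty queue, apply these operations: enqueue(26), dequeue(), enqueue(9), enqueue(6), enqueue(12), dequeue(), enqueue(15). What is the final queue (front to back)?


enqueue(26) -> [26]
dequeue() returns 26 -> []
enqueue(9) -> [9]
enqueue(6) -> [9, 6]
enqueue(12) -> [9, 6, 12]
dequeue() returns 9 -> [6, 12]
enqueue(15) -> [6, 12, 15]
Final queue (front to back): [6, 12, 15]


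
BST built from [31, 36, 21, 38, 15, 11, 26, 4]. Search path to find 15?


BST root = 31
Search for 15: compare at each node
Path: [31, 21, 15]


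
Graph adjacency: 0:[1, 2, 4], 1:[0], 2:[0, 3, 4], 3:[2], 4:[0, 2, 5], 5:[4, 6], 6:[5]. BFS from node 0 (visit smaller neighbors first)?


BFS queue: start with [0]
Visit order: [0, 1, 2, 4, 3, 5, 6]


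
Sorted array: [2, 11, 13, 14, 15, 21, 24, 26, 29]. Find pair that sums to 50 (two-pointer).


Two pointers: lo=0, hi=8
Found pair: (21, 29) summing to 50


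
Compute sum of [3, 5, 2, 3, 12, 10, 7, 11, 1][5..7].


Prefix sums: [0, 3, 8, 10, 13, 25, 35, 42, 53, 54]
Sum[5..7] = prefix[8] - prefix[5] = 53 - 25 = 28


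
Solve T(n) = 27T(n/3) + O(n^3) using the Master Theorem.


a=27, b=3, c=3. log_3(27)=3 = c=3. Case 2: O(n^c log n) = O(n^3 log n)
Complexity: O(n^3 log n)


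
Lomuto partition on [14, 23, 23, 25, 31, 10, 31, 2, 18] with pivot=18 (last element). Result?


Elements <= 18 go left of pivot.
Result: [14, 10, 2, 18, 31, 23, 31, 23, 25], pivot at index 3


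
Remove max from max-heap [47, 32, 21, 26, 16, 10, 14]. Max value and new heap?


Max = 47
Replace root with last, heapify down
Resulting heap: [32, 26, 21, 14, 16, 10]


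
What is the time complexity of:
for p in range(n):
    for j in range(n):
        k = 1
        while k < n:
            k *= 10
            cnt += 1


Per nesting level: O(n) * O(n) * O(log n) = O(n^2 log n)
Complexity: O(n^2 log n)


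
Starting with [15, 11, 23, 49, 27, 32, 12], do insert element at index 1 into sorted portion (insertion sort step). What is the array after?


After one pass: [11, 15, 23, 49, 27, 32, 12]


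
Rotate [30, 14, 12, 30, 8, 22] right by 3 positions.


Right rotate by 3: [30, 8, 22, 30, 14, 12]


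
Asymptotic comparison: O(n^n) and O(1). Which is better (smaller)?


constant grows slower than n^n
O(1) is asymptotically smaller; O(n^n) grows faster


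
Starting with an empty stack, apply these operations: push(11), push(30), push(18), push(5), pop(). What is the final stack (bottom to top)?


push(11) -> [11]
push(30) -> [11, 30]
push(18) -> [11, 30, 18]
push(5) -> [11, 30, 18, 5]
pop() returns 5 -> [11, 30, 18]
Final stack (bottom to top): [11, 30, 18]


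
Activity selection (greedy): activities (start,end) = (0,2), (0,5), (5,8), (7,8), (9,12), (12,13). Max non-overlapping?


Greedy: pick earliest-ending, then skip overlaps.
Selected (4 activities): [(0, 2), (5, 8), (9, 12), (12, 13)]


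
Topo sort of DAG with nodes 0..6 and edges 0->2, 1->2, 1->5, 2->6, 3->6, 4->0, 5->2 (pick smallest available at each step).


Kahn's algorithm, process smallest node first
Order: [1, 3, 4, 0, 5, 2, 6]


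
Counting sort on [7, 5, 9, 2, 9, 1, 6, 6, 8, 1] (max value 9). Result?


Count array: [0, 2, 1, 0, 0, 1, 2, 1, 1, 2]
Reconstruct: [1, 1, 2, 5, 6, 6, 7, 8, 9, 9]


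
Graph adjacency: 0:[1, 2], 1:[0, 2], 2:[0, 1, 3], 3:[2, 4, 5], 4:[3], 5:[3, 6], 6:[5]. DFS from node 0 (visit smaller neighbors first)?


DFS stack-based: start with [0]
Visit order: [0, 1, 2, 3, 4, 5, 6]


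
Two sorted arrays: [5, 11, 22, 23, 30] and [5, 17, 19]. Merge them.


Compare heads, take smaller each step.
Merged: [5, 5, 11, 17, 19, 22, 23, 30]


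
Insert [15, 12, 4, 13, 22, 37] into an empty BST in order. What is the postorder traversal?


Root = 15; build tree by BST insertion.
Postorder traversal: [4, 13, 12, 37, 22, 15]


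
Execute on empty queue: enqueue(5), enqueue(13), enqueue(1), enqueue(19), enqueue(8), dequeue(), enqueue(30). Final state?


enqueue(5) -> [5]
enqueue(13) -> [5, 13]
enqueue(1) -> [5, 13, 1]
enqueue(19) -> [5, 13, 1, 19]
enqueue(8) -> [5, 13, 1, 19, 8]
dequeue() returns 5 -> [13, 1, 19, 8]
enqueue(30) -> [13, 1, 19, 8, 30]
Final queue (front to back): [13, 1, 19, 8, 30]


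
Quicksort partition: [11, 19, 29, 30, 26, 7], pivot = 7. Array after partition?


Elements <= 7 go left of pivot.
Result: [7, 19, 29, 30, 26, 11], pivot at index 0


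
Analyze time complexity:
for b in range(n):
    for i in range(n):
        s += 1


Per nesting level: O(n) * O(n) = O(n^2)
Complexity: O(n^2)


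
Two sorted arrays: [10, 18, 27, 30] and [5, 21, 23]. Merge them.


Compare heads, take smaller each step.
Merged: [5, 10, 18, 21, 23, 27, 30]


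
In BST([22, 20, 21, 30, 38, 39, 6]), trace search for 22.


BST root = 22
Search for 22: compare at each node
Path: [22]


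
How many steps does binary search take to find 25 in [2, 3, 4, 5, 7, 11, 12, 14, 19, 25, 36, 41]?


Search for 25:
[0,11] mid=5 arr[5]=11
[6,11] mid=8 arr[8]=19
[9,11] mid=10 arr[10]=36
[9,9] mid=9 arr[9]=25
Total: 4 comparisons


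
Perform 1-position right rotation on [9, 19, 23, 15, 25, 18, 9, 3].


Right rotate by 1: [3, 9, 19, 23, 15, 25, 18, 9]


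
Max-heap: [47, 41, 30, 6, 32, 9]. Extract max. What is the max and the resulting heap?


Max = 47
Replace root with last, heapify down
Resulting heap: [41, 32, 30, 6, 9]


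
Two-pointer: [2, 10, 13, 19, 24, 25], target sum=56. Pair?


Two pointers: lo=0, hi=5
No pair sums to 56


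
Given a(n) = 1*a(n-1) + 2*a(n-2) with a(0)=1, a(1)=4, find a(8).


Build bottom-up:
...a(6)=106, a(7)=214, a(8)=1*214+2*106=426


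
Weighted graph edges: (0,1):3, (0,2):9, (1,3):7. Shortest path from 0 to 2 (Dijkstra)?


Dijkstra from 0:
Distances: {0: 0, 1: 3, 2: 9, 3: 10}
Shortest distance to 2 = 9, path = [0, 2]


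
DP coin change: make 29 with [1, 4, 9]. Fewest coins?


dp[0]=0; dp[i]=1+min(dp[i-c] for c in coins)
...dp[24]=5, dp[25]=5, dp[26]=4, dp[27]=3, dp[28]=4, dp[29]=5
Minimum coins for 29 = 5


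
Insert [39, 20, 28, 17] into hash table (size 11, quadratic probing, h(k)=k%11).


Insertions: 39->slot 6; 20->slot 9; 28->slot 7; 17->slot 10
Table: [None, None, None, None, None, None, 39, 28, None, 20, 17]


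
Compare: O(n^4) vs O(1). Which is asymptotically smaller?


constant grows slower than quartic
O(1) is asymptotically smaller; O(n^4) grows faster


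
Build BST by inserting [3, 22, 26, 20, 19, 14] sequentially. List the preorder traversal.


Root = 3; build tree by BST insertion.
Preorder traversal: [3, 22, 20, 19, 14, 26]


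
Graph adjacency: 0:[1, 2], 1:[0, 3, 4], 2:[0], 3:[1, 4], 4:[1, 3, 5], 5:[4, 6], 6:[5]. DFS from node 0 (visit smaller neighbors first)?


DFS stack-based: start with [0]
Visit order: [0, 1, 3, 4, 5, 6, 2]


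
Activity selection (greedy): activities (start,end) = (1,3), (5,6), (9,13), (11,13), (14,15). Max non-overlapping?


Greedy: pick earliest-ending, then skip overlaps.
Selected (4 activities): [(1, 3), (5, 6), (9, 13), (14, 15)]


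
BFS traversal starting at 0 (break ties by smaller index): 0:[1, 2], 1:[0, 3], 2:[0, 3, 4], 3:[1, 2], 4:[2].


BFS queue: start with [0]
Visit order: [0, 1, 2, 3, 4]


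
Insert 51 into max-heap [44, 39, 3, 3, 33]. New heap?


Append 51: [44, 39, 3, 3, 33, 51]
Bubble up: swap idx 5(51) with idx 2(3); swap idx 2(51) with idx 0(44)
Result: [51, 39, 44, 3, 33, 3]


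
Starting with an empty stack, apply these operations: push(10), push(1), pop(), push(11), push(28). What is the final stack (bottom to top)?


push(10) -> [10]
push(1) -> [10, 1]
pop() returns 1 -> [10]
push(11) -> [10, 11]
push(28) -> [10, 11, 28]
Final stack (bottom to top): [10, 11, 28]


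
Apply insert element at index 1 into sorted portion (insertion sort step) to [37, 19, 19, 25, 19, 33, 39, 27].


After one pass: [19, 37, 19, 25, 19, 33, 39, 27]


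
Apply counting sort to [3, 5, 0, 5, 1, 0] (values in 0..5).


Count array: [2, 1, 0, 1, 0, 2]
Reconstruct: [0, 0, 1, 3, 5, 5]


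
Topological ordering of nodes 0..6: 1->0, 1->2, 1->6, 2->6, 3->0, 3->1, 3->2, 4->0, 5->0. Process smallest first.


Kahn's algorithm, process smallest node first
Order: [3, 1, 2, 4, 5, 0, 6]


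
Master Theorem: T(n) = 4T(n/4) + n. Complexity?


a=4, b=4, c=1. log_4(4)=1 = c=1. Case 2: O(n^c log n) = O(n log n)
Complexity: O(n log n)


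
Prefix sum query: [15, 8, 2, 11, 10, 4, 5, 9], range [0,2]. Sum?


Prefix sums: [0, 15, 23, 25, 36, 46, 50, 55, 64]
Sum[0..2] = prefix[3] - prefix[0] = 25 - 0 = 25


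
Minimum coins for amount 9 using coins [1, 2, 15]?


dp[0]=0; dp[i]=1+min(dp[i-c] for c in coins)
...dp[4]=2, dp[5]=3, dp[6]=3, dp[7]=4, dp[8]=4, dp[9]=5
Minimum coins for 9 = 5


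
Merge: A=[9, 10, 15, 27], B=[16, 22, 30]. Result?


Compare heads, take smaller each step.
Merged: [9, 10, 15, 16, 22, 27, 30]


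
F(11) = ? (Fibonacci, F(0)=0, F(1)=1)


F(n)=F(n-1)+F(n-2)
...F(9)=34, F(10)=55, F(11)=89


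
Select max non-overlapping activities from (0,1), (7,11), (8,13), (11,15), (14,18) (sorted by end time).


Greedy: pick earliest-ending, then skip overlaps.
Selected (3 activities): [(0, 1), (7, 11), (11, 15)]


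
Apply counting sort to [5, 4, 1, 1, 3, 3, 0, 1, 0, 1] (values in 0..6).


Count array: [2, 4, 0, 2, 1, 1, 0]
Reconstruct: [0, 0, 1, 1, 1, 1, 3, 3, 4, 5]


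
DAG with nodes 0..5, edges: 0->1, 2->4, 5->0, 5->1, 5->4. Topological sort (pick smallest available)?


Kahn's algorithm, process smallest node first
Order: [2, 3, 5, 0, 1, 4]


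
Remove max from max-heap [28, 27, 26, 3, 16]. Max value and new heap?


Max = 28
Replace root with last, heapify down
Resulting heap: [27, 16, 26, 3]


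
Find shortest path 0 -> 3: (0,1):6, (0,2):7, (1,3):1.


Dijkstra from 0:
Distances: {0: 0, 1: 6, 2: 7, 3: 7}
Shortest distance to 3 = 7, path = [0, 1, 3]


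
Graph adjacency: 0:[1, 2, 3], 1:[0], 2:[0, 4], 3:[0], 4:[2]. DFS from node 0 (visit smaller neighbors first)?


DFS stack-based: start with [0]
Visit order: [0, 1, 2, 4, 3]


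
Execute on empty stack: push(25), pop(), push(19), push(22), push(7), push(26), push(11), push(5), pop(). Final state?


push(25) -> [25]
pop() returns 25 -> []
push(19) -> [19]
push(22) -> [19, 22]
push(7) -> [19, 22, 7]
push(26) -> [19, 22, 7, 26]
push(11) -> [19, 22, 7, 26, 11]
push(5) -> [19, 22, 7, 26, 11, 5]
pop() returns 5 -> [19, 22, 7, 26, 11]
Final stack (bottom to top): [19, 22, 7, 26, 11]


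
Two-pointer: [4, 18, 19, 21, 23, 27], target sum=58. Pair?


Two pointers: lo=0, hi=5
No pair sums to 58


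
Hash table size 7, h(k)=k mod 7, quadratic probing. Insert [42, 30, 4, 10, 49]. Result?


Insertions: 42->slot 0; 30->slot 2; 4->slot 4; 10->slot 3; 49->slot 1
Table: [42, 49, 30, 10, 4, None, None]


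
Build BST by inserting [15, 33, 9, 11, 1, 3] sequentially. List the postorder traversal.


Root = 15; build tree by BST insertion.
Postorder traversal: [3, 1, 11, 9, 33, 15]


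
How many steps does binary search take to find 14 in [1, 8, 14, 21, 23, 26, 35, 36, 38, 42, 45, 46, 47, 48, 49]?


Search for 14:
[0,14] mid=7 arr[7]=36
[0,6] mid=3 arr[3]=21
[0,2] mid=1 arr[1]=8
[2,2] mid=2 arr[2]=14
Total: 4 comparisons


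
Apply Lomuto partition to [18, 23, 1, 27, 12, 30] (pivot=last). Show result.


Elements <= 30 go left of pivot.
Result: [18, 23, 1, 27, 12, 30], pivot at index 5


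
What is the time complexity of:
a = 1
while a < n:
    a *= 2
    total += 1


Per nesting level: O(log n) = O(log n)
Complexity: O(log n)


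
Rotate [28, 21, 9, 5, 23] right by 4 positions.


Right rotate by 4: [21, 9, 5, 23, 28]


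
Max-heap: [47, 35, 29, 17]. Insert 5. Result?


Append 5: [47, 35, 29, 17, 5]
Bubble up: no swaps needed
Result: [47, 35, 29, 17, 5]


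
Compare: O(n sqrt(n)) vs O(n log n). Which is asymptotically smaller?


linearithmic grows slower than n^1.5
O(n log n) is asymptotically smaller; O(n sqrt(n)) grows faster


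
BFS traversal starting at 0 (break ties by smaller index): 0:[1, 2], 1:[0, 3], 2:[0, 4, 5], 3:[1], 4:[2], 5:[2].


BFS queue: start with [0]
Visit order: [0, 1, 2, 3, 4, 5]


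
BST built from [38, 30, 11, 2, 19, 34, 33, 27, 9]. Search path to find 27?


BST root = 38
Search for 27: compare at each node
Path: [38, 30, 11, 19, 27]


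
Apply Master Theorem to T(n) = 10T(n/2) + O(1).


a=10, b=2, c=0. log_2(10)=3.322 > c=0. Case 1: O(n^log_b(a)) = O(n^3.322)
Complexity: O(n^3.322)


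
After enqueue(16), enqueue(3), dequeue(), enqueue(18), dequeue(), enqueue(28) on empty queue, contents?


enqueue(16) -> [16]
enqueue(3) -> [16, 3]
dequeue() returns 16 -> [3]
enqueue(18) -> [3, 18]
dequeue() returns 3 -> [18]
enqueue(28) -> [18, 28]
Final queue (front to back): [18, 28]


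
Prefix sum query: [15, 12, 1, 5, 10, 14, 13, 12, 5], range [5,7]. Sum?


Prefix sums: [0, 15, 27, 28, 33, 43, 57, 70, 82, 87]
Sum[5..7] = prefix[8] - prefix[5] = 82 - 43 = 39


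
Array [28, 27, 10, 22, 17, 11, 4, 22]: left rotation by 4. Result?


Left rotate by 4: [17, 11, 4, 22, 28, 27, 10, 22]


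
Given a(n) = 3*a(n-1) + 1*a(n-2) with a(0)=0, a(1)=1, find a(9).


Build bottom-up:
...a(7)=1189, a(8)=3927, a(9)=3*3927+1*1189=12970


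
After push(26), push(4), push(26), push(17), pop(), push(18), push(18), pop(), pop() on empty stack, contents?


push(26) -> [26]
push(4) -> [26, 4]
push(26) -> [26, 4, 26]
push(17) -> [26, 4, 26, 17]
pop() returns 17 -> [26, 4, 26]
push(18) -> [26, 4, 26, 18]
push(18) -> [26, 4, 26, 18, 18]
pop() returns 18 -> [26, 4, 26, 18]
pop() returns 18 -> [26, 4, 26]
Final stack (bottom to top): [26, 4, 26]


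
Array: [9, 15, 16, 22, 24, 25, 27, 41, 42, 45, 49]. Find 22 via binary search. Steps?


Search for 22:
[0,10] mid=5 arr[5]=25
[0,4] mid=2 arr[2]=16
[3,4] mid=3 arr[3]=22
Total: 3 comparisons


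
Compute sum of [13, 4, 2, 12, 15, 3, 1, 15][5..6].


Prefix sums: [0, 13, 17, 19, 31, 46, 49, 50, 65]
Sum[5..6] = prefix[7] - prefix[5] = 50 - 46 = 4


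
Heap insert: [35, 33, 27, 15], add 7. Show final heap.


Append 7: [35, 33, 27, 15, 7]
Bubble up: no swaps needed
Result: [35, 33, 27, 15, 7]


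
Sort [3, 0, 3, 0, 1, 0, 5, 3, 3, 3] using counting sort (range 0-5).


Count array: [3, 1, 0, 5, 0, 1]
Reconstruct: [0, 0, 0, 1, 3, 3, 3, 3, 3, 5]


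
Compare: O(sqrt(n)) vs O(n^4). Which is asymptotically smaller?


sublinear grows slower than quartic
O(sqrt(n)) is asymptotically smaller; O(n^4) grows faster


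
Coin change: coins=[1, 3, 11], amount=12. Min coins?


dp[0]=0; dp[i]=1+min(dp[i-c] for c in coins)
...dp[7]=3, dp[8]=4, dp[9]=3, dp[10]=4, dp[11]=1, dp[12]=2
Minimum coins for 12 = 2


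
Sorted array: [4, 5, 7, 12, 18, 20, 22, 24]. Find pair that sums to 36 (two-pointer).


Two pointers: lo=0, hi=7
Found pair: (12, 24) summing to 36


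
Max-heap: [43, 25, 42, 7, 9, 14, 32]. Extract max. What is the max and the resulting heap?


Max = 43
Replace root with last, heapify down
Resulting heap: [42, 25, 32, 7, 9, 14]


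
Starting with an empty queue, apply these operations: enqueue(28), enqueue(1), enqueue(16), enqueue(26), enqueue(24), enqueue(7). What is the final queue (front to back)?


enqueue(28) -> [28]
enqueue(1) -> [28, 1]
enqueue(16) -> [28, 1, 16]
enqueue(26) -> [28, 1, 16, 26]
enqueue(24) -> [28, 1, 16, 26, 24]
enqueue(7) -> [28, 1, 16, 26, 24, 7]
Final queue (front to back): [28, 1, 16, 26, 24, 7]


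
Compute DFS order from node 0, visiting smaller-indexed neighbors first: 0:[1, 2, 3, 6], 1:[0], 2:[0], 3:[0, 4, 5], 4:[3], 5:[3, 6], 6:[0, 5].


DFS stack-based: start with [0]
Visit order: [0, 1, 2, 3, 4, 5, 6]


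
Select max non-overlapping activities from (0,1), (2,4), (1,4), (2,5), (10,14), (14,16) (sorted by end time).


Greedy: pick earliest-ending, then skip overlaps.
Selected (4 activities): [(0, 1), (2, 4), (10, 14), (14, 16)]


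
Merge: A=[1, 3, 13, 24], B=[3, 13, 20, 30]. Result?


Compare heads, take smaller each step.
Merged: [1, 3, 3, 13, 13, 20, 24, 30]


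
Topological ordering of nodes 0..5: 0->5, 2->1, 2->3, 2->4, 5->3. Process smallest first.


Kahn's algorithm, process smallest node first
Order: [0, 2, 1, 4, 5, 3]


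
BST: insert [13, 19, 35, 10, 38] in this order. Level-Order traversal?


Root = 13; build tree by BST insertion.
Level-Order traversal: [13, 10, 19, 35, 38]


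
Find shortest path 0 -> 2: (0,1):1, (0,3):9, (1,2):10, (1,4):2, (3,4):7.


Dijkstra from 0:
Distances: {0: 0, 1: 1, 2: 11, 3: 9, 4: 3}
Shortest distance to 2 = 11, path = [0, 1, 2]


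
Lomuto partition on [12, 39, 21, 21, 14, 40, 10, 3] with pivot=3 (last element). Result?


Elements <= 3 go left of pivot.
Result: [3, 39, 21, 21, 14, 40, 10, 12], pivot at index 0


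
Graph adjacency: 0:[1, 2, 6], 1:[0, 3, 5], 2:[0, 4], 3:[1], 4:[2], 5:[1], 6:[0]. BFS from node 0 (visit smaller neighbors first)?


BFS queue: start with [0]
Visit order: [0, 1, 2, 6, 3, 5, 4]


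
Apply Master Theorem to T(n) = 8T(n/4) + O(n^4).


a=8, b=4, c=4. log_4(8)=1.5 < c=4. Case 3: O(n^c) = O(n^4)
Complexity: O(n^4)


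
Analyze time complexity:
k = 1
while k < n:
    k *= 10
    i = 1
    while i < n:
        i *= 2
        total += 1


Per nesting level: O(log n) * O(log n) = O((log n)^2)
Complexity: O((log n)^2)


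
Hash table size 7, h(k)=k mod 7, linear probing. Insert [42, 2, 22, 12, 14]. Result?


Insertions: 42->slot 0; 2->slot 2; 22->slot 1; 12->slot 5; 14->slot 3
Table: [42, 22, 2, 14, None, 12, None]


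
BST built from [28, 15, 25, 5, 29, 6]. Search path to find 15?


BST root = 28
Search for 15: compare at each node
Path: [28, 15]


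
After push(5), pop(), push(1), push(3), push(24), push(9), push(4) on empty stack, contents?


push(5) -> [5]
pop() returns 5 -> []
push(1) -> [1]
push(3) -> [1, 3]
push(24) -> [1, 3, 24]
push(9) -> [1, 3, 24, 9]
push(4) -> [1, 3, 24, 9, 4]
Final stack (bottom to top): [1, 3, 24, 9, 4]


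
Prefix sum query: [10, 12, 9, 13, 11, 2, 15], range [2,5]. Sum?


Prefix sums: [0, 10, 22, 31, 44, 55, 57, 72]
Sum[2..5] = prefix[6] - prefix[2] = 57 - 22 = 35


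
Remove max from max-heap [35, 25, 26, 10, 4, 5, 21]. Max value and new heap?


Max = 35
Replace root with last, heapify down
Resulting heap: [26, 25, 21, 10, 4, 5]


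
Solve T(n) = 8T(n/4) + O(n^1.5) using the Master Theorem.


a=8, b=4, c=1.5. log_4(8)=1.5 = c=1.5. Case 2: O(n^c log n) = O(n^1.500 log n)
Complexity: O(n^1.500 log n)


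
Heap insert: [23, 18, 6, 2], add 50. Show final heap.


Append 50: [23, 18, 6, 2, 50]
Bubble up: swap idx 4(50) with idx 1(18); swap idx 1(50) with idx 0(23)
Result: [50, 23, 6, 2, 18]


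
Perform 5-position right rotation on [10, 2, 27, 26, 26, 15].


Right rotate by 5: [2, 27, 26, 26, 15, 10]


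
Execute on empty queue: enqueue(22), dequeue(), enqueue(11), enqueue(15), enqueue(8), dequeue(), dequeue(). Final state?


enqueue(22) -> [22]
dequeue() returns 22 -> []
enqueue(11) -> [11]
enqueue(15) -> [11, 15]
enqueue(8) -> [11, 15, 8]
dequeue() returns 11 -> [15, 8]
dequeue() returns 15 -> [8]
Final queue (front to back): [8]


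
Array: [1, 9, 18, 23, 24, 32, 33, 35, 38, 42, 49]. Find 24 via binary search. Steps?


Search for 24:
[0,10] mid=5 arr[5]=32
[0,4] mid=2 arr[2]=18
[3,4] mid=3 arr[3]=23
[4,4] mid=4 arr[4]=24
Total: 4 comparisons


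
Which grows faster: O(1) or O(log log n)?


constant grows slower than double-logarithmic
O(1) is asymptotically smaller; O(log log n) grows faster


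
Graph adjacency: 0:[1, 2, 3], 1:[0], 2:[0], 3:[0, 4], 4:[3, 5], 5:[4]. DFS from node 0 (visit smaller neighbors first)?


DFS stack-based: start with [0]
Visit order: [0, 1, 2, 3, 4, 5]


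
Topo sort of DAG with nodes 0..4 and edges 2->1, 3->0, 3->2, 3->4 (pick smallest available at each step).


Kahn's algorithm, process smallest node first
Order: [3, 0, 2, 1, 4]


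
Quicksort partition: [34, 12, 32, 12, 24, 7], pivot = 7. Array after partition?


Elements <= 7 go left of pivot.
Result: [7, 12, 32, 12, 24, 34], pivot at index 0


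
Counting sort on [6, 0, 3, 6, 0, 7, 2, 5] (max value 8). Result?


Count array: [2, 0, 1, 1, 0, 1, 2, 1, 0]
Reconstruct: [0, 0, 2, 3, 5, 6, 6, 7]


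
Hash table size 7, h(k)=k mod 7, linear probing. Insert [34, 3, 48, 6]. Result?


Insertions: 34->slot 6; 3->slot 3; 48->slot 0; 6->slot 1
Table: [48, 6, None, 3, None, None, 34]


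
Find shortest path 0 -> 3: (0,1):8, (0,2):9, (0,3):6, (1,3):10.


Dijkstra from 0:
Distances: {0: 0, 1: 8, 2: 9, 3: 6}
Shortest distance to 3 = 6, path = [0, 3]


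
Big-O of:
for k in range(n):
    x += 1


Per nesting level: O(n) = O(n)
Complexity: O(n)


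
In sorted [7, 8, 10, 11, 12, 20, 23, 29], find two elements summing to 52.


Two pointers: lo=0, hi=7
Found pair: (23, 29) summing to 52


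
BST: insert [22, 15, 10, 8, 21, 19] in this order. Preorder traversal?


Root = 22; build tree by BST insertion.
Preorder traversal: [22, 15, 10, 8, 21, 19]


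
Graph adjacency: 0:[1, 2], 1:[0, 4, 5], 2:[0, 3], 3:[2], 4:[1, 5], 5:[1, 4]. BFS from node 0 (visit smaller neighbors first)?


BFS queue: start with [0]
Visit order: [0, 1, 2, 4, 5, 3]
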